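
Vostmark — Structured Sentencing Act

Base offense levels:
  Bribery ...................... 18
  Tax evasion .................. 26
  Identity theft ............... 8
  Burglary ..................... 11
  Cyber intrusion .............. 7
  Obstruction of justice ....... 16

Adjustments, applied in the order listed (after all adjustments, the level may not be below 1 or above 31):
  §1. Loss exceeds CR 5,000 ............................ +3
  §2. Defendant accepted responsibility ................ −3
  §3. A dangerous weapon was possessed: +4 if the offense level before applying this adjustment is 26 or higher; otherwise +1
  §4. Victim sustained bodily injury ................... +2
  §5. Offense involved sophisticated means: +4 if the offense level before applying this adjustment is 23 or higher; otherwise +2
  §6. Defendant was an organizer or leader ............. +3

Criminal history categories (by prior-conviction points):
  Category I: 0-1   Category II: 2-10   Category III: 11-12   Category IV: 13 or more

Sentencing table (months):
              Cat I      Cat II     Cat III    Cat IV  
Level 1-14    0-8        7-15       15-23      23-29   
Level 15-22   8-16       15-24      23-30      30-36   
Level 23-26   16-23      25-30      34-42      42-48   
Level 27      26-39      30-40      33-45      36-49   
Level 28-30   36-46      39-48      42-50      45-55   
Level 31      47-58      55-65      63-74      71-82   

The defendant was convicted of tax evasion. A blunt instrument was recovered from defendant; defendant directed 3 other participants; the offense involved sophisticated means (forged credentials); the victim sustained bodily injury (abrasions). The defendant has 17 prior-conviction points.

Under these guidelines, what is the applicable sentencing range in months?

Base offense level for tax evasion: 26.
§3 applies (level before this adjustment is 26 ≥ 26, so +4): 26 + 4 = 30.
§4 applies: 30 + 2 = 32.
§5 applies (level before this adjustment is 32 ≥ 23, so +4): 32 + 4 = 36.
§6 applies: 36 + 3 = 39.
Level 39 exceeds the maximum of 31; capped at 31.
Final offense level: 31.
Criminal history: 17 prior points → Category IV (13+).
Level 31 falls in the 31 band.
Grid: Level 31 × Category IV = 71-82 months.

71-82 months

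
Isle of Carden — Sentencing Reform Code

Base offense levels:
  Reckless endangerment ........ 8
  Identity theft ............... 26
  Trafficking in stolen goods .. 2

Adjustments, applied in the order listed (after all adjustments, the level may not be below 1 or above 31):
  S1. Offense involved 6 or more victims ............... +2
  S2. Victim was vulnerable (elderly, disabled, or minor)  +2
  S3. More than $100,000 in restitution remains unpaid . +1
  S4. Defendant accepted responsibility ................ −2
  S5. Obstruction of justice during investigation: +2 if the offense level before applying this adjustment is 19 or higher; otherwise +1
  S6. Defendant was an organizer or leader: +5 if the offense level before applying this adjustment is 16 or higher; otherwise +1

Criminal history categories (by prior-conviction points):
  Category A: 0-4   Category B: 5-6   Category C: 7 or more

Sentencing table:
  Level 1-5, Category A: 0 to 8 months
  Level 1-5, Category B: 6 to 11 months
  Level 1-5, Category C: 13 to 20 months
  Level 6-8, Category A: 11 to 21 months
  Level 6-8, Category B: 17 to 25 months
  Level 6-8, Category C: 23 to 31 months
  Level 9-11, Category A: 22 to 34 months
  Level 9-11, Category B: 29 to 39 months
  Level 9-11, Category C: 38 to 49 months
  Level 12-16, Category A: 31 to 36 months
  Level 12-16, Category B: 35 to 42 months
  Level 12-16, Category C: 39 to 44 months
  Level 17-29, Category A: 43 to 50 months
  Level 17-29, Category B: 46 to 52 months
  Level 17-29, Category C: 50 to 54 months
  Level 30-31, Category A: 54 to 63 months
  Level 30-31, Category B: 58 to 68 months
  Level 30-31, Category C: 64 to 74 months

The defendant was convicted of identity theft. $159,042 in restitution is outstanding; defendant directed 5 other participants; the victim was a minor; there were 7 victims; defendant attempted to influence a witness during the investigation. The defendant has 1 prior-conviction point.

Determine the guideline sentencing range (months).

Base offense level for identity theft: 26.
S1 applies: 26 + 2 = 28.
S2 applies: 28 + 2 = 30.
S3 applies: 30 + 1 = 31.
S5 applies (level before this adjustment is 31 ≥ 19, so +2): 31 + 2 = 33.
S6 applies (level before this adjustment is 33 ≥ 16, so +5): 33 + 5 = 38.
Level 38 exceeds the maximum of 31; capped at 31.
Final offense level: 31.
Criminal history: 1 prior point → Category A (0-4).
Level 31 falls in the 30-31 band.
Grid: Level 30-31 × Category A = 54-63 months.

54-63 months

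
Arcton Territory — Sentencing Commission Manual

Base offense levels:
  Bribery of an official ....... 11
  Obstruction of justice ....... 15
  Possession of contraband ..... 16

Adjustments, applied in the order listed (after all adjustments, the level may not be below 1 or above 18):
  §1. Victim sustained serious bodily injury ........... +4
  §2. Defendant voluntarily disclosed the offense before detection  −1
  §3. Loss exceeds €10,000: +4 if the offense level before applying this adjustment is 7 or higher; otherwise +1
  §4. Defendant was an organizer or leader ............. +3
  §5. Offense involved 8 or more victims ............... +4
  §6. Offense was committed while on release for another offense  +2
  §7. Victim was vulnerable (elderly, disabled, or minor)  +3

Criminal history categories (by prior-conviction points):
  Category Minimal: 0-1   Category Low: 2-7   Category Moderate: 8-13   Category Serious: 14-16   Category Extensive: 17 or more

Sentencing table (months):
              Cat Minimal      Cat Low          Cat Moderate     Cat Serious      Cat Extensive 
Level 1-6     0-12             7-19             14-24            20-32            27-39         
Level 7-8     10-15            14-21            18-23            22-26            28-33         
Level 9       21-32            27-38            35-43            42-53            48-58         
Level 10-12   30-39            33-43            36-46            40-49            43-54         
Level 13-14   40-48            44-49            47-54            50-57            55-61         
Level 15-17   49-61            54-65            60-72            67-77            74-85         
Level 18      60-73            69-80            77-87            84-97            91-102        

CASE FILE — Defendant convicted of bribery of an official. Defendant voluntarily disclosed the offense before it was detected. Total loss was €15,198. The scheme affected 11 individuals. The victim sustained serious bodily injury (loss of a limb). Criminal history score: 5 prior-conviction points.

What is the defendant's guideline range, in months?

Base offense level for bribery of an official: 11.
§1 applies: 11 + 4 = 15.
§2 applies: 15 − 1 = 14.
§3 applies (level before this adjustment is 14 ≥ 7, so +4): 14 + 4 = 18.
§4 does not apply.
§5 applies: 18 + 4 = 22.
Level 22 exceeds the maximum of 18; capped at 18.
Final offense level: 18.
Criminal history: 5 prior points → Category Low (2-7).
Level 18 falls in the 18 band.
Grid: Level 18 × Category Low = 69-80 months.

69-80 months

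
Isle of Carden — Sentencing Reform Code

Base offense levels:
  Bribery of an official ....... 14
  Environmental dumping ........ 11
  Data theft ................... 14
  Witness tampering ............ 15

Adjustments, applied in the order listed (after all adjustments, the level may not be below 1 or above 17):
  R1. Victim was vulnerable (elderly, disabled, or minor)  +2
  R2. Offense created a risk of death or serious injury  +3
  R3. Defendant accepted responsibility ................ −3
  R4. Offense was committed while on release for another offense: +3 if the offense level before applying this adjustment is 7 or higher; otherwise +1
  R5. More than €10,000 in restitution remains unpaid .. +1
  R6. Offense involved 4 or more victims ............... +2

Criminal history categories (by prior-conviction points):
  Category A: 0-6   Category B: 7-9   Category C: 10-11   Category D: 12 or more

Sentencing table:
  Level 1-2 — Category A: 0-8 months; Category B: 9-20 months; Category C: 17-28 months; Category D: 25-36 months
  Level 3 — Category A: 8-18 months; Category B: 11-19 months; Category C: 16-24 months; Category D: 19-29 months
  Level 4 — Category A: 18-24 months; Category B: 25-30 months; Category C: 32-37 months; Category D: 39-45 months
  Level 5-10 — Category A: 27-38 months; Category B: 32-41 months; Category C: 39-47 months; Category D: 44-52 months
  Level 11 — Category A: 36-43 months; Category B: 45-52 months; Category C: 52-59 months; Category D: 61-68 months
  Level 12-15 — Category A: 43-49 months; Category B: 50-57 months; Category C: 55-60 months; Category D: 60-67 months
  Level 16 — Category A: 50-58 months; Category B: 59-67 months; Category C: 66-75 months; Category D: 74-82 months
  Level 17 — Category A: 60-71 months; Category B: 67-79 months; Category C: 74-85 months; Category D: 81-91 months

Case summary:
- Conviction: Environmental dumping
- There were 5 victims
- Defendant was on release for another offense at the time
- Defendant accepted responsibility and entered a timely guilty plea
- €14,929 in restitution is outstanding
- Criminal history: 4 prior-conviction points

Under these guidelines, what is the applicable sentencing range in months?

43-49 months

Base offense level for environmental dumping: 11.
R1 does not apply.
R2 does not apply.
R3 applies: 11 − 3 = 8.
R4 applies (level before this adjustment is 8 ≥ 7, so +3): 8 + 3 = 11.
R5 applies: 11 + 1 = 12.
R6 applies: 12 + 2 = 14.
Final offense level: 14.
Criminal history: 4 prior points → Category A (0-6).
Level 14 falls in the 12-15 band.
Grid: Level 12-15 × Category A = 43-49 months.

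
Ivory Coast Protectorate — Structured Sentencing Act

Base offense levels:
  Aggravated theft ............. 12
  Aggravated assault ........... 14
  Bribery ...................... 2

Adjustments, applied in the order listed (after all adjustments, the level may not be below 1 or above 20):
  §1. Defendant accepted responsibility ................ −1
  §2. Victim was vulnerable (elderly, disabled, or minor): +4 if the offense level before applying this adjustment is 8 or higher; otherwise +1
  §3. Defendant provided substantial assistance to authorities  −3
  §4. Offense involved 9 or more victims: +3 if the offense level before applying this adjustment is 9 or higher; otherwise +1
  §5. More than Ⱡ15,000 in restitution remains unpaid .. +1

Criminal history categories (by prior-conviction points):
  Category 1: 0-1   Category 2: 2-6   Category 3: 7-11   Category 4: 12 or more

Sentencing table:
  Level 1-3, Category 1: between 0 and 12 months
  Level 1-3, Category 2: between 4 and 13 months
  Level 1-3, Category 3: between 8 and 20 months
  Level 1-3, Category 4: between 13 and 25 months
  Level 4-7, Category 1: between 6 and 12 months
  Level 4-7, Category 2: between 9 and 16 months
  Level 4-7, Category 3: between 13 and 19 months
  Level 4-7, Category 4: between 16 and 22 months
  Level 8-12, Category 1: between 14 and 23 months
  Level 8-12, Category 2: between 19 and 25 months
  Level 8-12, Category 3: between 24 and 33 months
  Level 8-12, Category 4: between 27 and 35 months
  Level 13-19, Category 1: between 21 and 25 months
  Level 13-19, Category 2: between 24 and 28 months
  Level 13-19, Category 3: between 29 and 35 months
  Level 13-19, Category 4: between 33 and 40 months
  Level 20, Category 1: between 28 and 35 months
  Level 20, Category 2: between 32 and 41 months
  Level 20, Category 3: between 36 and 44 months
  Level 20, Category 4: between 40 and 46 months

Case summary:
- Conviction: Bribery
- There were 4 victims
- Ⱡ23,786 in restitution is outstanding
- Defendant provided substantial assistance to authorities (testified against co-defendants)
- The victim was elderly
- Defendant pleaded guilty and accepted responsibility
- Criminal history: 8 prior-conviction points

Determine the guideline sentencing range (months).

8-20 months

Base offense level for bribery: 2.
§1 applies: 2 − 1 = 1.
§2 applies (level before this adjustment is 1 < 8, so +1): 1 + 1 = 2.
§3 applies: 2 − 3 = -1.
§4 does not apply.
§5 applies: -1 + 1 = 0.
Level 0 is below the minimum of 1; floored at 1.
Final offense level: 1.
Criminal history: 8 prior points → Category 3 (7-11).
Level 1 falls in the 1-3 band.
Grid: Level 1-3 × Category 3 = 8-20 months.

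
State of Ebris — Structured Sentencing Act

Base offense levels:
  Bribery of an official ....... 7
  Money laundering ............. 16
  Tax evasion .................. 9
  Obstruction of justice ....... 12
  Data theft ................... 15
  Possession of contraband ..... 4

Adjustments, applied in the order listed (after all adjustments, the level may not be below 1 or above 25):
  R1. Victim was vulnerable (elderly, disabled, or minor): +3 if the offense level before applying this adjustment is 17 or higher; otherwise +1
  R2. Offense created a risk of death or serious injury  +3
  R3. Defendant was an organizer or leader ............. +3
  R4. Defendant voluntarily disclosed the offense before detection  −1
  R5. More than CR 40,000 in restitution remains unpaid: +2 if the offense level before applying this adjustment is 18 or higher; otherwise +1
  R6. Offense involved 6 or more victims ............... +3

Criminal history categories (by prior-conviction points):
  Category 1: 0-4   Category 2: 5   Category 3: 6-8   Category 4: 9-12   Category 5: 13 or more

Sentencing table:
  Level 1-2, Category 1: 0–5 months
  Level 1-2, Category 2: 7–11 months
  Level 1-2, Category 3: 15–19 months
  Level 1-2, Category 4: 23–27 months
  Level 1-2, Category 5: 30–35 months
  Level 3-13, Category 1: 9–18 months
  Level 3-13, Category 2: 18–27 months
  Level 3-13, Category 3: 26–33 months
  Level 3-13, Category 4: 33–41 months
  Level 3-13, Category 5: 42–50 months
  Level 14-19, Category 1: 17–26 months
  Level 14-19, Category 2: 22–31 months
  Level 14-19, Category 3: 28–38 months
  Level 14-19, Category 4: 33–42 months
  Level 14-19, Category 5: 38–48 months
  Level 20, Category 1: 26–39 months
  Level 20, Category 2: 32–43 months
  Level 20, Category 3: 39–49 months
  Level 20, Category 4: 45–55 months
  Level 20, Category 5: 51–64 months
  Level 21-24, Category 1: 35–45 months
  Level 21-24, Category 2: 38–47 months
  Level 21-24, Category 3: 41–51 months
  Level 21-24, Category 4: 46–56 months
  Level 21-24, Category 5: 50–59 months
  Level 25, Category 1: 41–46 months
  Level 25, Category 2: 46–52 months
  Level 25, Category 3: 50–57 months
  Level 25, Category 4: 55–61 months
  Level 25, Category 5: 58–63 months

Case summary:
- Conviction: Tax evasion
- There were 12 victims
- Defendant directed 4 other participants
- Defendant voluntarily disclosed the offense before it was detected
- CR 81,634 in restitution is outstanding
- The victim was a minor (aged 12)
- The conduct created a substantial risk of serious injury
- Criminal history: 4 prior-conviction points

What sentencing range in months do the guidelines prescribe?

Base offense level for tax evasion: 9.
R1 applies (level before this adjustment is 9 < 17, so +1): 9 + 1 = 10.
R2 applies: 10 + 3 = 13.
R3 applies: 13 + 3 = 16.
R4 applies: 16 − 1 = 15.
R5 applies (level before this adjustment is 15 < 18, so +1): 15 + 1 = 16.
R6 applies: 16 + 3 = 19.
Final offense level: 19.
Criminal history: 4 prior points → Category 1 (0-4).
Level 19 falls in the 14-19 band.
Grid: Level 14-19 × Category 1 = 17-26 months.

17-26 months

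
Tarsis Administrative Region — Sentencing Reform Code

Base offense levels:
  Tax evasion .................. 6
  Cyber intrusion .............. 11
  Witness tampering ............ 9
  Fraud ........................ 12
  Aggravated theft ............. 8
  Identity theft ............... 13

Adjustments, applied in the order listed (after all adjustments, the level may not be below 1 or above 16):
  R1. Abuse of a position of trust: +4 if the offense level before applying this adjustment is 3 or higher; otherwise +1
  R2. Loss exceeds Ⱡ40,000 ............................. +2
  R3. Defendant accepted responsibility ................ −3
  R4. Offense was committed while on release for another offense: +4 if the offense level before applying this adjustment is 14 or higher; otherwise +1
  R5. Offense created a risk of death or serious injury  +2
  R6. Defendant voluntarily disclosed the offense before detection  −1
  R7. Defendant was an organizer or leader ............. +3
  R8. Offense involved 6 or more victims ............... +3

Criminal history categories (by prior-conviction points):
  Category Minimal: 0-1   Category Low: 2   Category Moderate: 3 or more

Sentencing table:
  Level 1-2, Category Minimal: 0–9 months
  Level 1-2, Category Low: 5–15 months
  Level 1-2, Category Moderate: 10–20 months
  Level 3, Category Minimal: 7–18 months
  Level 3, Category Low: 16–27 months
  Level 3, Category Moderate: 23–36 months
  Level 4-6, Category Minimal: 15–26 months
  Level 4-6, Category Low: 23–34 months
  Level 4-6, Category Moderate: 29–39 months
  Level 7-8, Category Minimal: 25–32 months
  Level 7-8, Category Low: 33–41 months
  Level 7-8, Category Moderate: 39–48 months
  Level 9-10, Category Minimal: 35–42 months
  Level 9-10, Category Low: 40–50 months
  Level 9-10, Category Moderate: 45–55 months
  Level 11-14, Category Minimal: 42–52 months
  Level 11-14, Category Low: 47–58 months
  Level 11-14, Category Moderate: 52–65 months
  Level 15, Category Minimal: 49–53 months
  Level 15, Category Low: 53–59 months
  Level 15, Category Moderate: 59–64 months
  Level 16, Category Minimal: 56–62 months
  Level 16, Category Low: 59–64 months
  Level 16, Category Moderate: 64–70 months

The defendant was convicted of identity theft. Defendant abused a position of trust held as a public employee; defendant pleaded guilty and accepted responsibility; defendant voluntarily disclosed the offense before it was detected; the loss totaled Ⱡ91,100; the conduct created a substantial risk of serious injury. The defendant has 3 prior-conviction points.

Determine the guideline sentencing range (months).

64-70 months

Base offense level for identity theft: 13.
R1 applies (level before this adjustment is 13 ≥ 3, so +4): 13 + 4 = 17.
R2 applies: 17 + 2 = 19.
R3 applies: 19 − 3 = 16.
R5 applies: 16 + 2 = 18.
R6 applies: 18 − 1 = 17.
R7 does not apply.
Level 17 exceeds the maximum of 16; capped at 16.
Final offense level: 16.
Criminal history: 3 prior points → Category Moderate (3+).
Level 16 falls in the 16 band.
Grid: Level 16 × Category Moderate = 64-70 months.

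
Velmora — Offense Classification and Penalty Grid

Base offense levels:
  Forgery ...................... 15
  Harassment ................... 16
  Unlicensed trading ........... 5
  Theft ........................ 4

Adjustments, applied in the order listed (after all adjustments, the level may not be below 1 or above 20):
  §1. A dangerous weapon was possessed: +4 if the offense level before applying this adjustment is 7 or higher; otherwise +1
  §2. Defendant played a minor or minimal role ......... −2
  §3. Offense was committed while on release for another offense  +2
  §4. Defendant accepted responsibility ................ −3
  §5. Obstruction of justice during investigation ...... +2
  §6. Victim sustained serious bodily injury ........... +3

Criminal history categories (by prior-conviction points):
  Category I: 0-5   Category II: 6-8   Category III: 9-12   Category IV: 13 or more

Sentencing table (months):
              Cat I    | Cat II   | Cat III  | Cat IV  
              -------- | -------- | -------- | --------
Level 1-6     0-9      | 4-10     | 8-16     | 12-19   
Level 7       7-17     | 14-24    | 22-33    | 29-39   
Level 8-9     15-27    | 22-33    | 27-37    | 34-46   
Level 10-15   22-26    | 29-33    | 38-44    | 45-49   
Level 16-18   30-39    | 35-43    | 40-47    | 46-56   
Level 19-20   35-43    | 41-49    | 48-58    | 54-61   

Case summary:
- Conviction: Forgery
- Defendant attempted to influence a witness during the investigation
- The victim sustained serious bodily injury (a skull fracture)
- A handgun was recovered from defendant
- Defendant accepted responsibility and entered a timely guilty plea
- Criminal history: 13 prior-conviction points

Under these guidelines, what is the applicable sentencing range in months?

Base offense level for forgery: 15.
§1 applies (level before this adjustment is 15 ≥ 7, so +4): 15 + 4 = 19.
§3 does not apply.
§4 applies: 19 − 3 = 16.
§5 applies: 16 + 2 = 18.
§6 applies: 18 + 3 = 21.
Level 21 exceeds the maximum of 20; capped at 20.
Final offense level: 20.
Criminal history: 13 prior points → Category IV (13+).
Level 20 falls in the 19-20 band.
Grid: Level 19-20 × Category IV = 54-61 months.

54-61 months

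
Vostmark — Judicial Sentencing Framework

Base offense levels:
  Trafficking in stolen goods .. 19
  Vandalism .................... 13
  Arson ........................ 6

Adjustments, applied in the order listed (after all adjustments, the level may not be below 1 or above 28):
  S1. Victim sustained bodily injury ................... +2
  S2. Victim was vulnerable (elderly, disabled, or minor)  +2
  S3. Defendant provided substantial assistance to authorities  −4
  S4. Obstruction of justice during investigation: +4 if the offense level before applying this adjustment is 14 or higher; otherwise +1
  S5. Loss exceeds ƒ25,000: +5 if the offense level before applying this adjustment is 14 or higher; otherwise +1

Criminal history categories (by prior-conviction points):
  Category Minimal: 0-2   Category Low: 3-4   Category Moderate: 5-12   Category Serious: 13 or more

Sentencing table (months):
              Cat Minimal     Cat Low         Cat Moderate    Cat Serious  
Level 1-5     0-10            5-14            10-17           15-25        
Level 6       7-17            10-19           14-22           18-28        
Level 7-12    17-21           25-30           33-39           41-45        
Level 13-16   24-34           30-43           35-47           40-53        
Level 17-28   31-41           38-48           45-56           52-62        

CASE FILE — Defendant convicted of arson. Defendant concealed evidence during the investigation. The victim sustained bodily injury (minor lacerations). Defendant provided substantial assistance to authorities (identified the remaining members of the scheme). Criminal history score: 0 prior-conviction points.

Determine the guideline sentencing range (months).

Base offense level for arson: 6.
S1 applies: 6 + 2 = 8.
S2 does not apply.
S3 applies: 8 − 4 = 4.
S4 applies (level before this adjustment is 4 < 14, so +1): 4 + 1 = 5.
Final offense level: 5.
Criminal history: 0 prior points → Category Minimal (0-2).
Level 5 falls in the 1-5 band.
Grid: Level 1-5 × Category Minimal = 0-10 months.

0-10 months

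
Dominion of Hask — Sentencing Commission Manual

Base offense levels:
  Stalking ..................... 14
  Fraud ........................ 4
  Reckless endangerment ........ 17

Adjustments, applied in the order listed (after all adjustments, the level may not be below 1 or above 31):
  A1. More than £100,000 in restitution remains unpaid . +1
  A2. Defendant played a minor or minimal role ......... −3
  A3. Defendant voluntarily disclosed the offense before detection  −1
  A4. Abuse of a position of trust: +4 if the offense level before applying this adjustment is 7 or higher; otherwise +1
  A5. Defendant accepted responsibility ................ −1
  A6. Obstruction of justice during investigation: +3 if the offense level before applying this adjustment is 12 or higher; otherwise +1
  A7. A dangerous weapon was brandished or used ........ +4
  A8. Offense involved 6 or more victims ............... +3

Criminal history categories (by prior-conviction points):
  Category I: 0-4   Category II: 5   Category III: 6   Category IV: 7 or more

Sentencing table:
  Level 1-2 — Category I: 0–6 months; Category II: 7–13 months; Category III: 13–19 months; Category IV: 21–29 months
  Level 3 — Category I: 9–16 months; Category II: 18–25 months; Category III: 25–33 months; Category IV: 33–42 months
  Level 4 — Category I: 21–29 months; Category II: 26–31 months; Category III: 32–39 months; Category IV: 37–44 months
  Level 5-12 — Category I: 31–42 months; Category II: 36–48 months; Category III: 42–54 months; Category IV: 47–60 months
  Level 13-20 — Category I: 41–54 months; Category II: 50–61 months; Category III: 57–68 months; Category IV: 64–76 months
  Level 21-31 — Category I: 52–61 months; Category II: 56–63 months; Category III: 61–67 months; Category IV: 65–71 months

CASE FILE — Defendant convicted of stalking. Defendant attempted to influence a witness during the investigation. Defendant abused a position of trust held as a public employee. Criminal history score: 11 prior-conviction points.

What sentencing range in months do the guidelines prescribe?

Base offense level for stalking: 14.
A1 does not apply.
A3 does not apply.
A4 applies (level before this adjustment is 14 ≥ 7, so +4): 14 + 4 = 18.
A6 applies (level before this adjustment is 18 ≥ 12, so +3): 18 + 3 = 21.
A7 does not apply.
Final offense level: 21.
Criminal history: 11 prior points → Category IV (7+).
Level 21 falls in the 21-31 band.
Grid: Level 21-31 × Category IV = 65-71 months.

65-71 months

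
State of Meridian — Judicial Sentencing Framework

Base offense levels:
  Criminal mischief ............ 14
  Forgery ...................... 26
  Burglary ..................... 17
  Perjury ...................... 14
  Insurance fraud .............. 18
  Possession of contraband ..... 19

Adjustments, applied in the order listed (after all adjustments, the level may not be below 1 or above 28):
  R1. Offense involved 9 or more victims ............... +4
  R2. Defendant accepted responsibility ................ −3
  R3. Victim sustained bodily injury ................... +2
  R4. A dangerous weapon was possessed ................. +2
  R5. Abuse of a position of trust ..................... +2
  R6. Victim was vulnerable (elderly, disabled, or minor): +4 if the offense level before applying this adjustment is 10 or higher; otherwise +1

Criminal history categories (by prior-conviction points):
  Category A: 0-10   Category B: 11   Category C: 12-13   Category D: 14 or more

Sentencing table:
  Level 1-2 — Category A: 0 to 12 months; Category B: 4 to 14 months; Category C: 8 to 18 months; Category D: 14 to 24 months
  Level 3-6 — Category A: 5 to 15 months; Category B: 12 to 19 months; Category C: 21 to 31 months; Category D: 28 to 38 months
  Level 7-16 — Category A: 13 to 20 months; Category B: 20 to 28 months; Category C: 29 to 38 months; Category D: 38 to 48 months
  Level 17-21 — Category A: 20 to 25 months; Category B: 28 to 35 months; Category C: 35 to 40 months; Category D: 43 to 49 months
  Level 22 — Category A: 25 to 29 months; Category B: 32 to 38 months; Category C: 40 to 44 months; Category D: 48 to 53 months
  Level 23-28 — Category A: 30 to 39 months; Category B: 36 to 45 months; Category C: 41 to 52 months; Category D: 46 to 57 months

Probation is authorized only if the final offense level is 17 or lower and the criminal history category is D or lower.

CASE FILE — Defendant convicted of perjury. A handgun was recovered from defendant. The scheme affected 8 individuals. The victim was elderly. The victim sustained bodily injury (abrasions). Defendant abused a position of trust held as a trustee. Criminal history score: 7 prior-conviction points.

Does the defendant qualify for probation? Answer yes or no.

No

Base offense level for perjury: 14.
R1 does not apply.
R2 does not apply.
R3 applies: 14 + 2 = 16.
R4 applies: 16 + 2 = 18.
R5 applies: 18 + 2 = 20.
R6 applies (level before this adjustment is 20 ≥ 10, so +4): 20 + 4 = 24.
Final offense level: 24.
Criminal history: 7 prior points → Category A (0-10).
Level 24 falls in the 23-28 band.
Grid: Level 23-28 × Category A = 30-39 months.
Probation check: level 24 > 17 and category A ≤ D → not eligible.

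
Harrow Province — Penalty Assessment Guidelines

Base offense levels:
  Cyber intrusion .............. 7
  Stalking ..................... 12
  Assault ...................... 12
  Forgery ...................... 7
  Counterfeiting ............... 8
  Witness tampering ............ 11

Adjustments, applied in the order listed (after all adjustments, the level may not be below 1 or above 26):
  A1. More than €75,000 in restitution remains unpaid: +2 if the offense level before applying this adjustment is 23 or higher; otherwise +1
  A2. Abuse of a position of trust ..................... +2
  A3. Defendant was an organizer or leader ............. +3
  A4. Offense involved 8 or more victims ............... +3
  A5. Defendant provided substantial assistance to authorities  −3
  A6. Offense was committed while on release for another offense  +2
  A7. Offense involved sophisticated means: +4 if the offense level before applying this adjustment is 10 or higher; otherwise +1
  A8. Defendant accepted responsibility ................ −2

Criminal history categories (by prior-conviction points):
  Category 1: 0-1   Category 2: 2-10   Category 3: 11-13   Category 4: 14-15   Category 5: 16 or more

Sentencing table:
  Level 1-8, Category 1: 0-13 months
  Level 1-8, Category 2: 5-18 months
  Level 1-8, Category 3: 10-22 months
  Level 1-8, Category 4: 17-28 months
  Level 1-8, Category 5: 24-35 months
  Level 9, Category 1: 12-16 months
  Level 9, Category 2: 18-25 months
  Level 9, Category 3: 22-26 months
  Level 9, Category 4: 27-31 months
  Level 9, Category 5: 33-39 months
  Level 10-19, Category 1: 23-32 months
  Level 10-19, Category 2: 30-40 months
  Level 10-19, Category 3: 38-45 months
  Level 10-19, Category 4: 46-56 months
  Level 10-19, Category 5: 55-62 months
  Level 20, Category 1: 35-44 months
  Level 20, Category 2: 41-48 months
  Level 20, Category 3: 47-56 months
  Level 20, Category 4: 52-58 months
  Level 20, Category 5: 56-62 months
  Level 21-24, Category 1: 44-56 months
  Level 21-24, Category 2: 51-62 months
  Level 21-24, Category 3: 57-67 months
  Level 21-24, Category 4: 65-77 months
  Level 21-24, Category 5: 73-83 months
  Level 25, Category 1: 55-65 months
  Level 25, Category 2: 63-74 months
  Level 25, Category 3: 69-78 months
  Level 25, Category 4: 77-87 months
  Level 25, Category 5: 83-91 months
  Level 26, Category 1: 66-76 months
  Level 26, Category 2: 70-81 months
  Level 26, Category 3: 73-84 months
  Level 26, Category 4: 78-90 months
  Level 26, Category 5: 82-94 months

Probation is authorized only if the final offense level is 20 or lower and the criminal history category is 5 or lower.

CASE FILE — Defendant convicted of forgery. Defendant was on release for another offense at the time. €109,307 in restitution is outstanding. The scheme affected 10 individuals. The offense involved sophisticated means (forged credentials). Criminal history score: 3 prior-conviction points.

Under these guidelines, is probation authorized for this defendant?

Base offense level for forgery: 7.
A1 applies (level before this adjustment is 7 < 23, so +1): 7 + 1 = 8.
A2 does not apply.
A4 applies: 8 + 3 = 11.
A6 applies: 11 + 2 = 13.
A7 applies (level before this adjustment is 13 ≥ 10, so +4): 13 + 4 = 17.
A8 does not apply.
Final offense level: 17.
Criminal history: 3 prior points → Category 2 (2-10).
Level 17 falls in the 10-19 band.
Grid: Level 10-19 × Category 2 = 30-40 months.
Probation check: level 17 ≤ 20 and category 2 ≤ 5 → eligible.

Yes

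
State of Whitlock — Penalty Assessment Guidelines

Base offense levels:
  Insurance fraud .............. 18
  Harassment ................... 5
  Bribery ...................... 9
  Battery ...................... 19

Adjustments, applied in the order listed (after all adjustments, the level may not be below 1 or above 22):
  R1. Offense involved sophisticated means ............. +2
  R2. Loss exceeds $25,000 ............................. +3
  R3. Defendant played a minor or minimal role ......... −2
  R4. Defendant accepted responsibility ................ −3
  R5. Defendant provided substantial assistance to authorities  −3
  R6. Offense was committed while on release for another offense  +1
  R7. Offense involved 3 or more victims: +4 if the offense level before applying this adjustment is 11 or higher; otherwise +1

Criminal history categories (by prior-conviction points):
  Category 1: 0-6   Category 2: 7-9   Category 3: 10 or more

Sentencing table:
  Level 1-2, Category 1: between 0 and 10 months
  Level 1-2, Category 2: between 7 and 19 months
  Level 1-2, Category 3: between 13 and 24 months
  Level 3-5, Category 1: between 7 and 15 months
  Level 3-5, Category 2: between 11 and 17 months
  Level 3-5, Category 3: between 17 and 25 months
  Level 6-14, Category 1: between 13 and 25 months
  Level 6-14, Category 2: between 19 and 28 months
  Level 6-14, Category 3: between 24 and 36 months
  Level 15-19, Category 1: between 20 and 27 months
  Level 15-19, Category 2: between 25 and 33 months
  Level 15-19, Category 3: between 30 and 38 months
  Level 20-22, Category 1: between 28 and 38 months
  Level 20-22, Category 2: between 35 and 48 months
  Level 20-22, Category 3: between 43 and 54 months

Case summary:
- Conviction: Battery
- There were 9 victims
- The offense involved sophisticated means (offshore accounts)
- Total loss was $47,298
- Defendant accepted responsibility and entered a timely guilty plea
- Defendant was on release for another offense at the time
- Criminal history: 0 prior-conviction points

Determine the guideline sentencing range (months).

Base offense level for battery: 19.
R1 applies: 19 + 2 = 21.
R2 applies: 21 + 3 = 24.
R3 does not apply.
R4 applies: 24 − 3 = 21.
R5 does not apply.
R6 applies: 21 + 1 = 22.
R7 applies (level before this adjustment is 22 ≥ 11, so +4): 22 + 4 = 26.
Level 26 exceeds the maximum of 22; capped at 22.
Final offense level: 22.
Criminal history: 0 prior points → Category 1 (0-6).
Level 22 falls in the 20-22 band.
Grid: Level 20-22 × Category 1 = 28-38 months.

28-38 months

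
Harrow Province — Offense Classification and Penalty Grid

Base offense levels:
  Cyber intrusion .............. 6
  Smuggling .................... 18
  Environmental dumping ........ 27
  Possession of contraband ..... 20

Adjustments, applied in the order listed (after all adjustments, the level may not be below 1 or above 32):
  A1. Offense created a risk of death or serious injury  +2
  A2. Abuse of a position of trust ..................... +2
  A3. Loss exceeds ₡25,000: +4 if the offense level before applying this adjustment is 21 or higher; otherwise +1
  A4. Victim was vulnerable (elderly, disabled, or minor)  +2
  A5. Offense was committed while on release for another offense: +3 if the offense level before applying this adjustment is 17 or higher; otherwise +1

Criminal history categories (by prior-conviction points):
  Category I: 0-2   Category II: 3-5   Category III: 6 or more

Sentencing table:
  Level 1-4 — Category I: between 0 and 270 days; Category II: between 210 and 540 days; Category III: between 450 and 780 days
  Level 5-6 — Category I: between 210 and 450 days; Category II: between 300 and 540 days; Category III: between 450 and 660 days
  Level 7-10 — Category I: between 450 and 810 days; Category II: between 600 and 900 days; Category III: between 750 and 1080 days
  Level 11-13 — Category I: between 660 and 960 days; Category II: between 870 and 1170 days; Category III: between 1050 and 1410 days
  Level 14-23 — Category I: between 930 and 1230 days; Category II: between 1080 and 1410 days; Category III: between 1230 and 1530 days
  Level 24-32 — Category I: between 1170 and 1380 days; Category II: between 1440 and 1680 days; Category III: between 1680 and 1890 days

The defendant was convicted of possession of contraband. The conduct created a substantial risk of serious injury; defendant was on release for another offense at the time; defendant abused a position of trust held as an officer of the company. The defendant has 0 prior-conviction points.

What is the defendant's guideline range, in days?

Base offense level for possession of contraband: 20.
A1 applies: 20 + 2 = 22.
A2 applies: 22 + 2 = 24.
A3 does not apply.
A4 does not apply.
A5 applies (level before this adjustment is 24 ≥ 17, so +3): 24 + 3 = 27.
Final offense level: 27.
Criminal history: 0 prior points → Category I (0-2).
Level 27 falls in the 24-32 band.
Grid: Level 24-32 × Category I = 1170-1380 days.

1170-1380 days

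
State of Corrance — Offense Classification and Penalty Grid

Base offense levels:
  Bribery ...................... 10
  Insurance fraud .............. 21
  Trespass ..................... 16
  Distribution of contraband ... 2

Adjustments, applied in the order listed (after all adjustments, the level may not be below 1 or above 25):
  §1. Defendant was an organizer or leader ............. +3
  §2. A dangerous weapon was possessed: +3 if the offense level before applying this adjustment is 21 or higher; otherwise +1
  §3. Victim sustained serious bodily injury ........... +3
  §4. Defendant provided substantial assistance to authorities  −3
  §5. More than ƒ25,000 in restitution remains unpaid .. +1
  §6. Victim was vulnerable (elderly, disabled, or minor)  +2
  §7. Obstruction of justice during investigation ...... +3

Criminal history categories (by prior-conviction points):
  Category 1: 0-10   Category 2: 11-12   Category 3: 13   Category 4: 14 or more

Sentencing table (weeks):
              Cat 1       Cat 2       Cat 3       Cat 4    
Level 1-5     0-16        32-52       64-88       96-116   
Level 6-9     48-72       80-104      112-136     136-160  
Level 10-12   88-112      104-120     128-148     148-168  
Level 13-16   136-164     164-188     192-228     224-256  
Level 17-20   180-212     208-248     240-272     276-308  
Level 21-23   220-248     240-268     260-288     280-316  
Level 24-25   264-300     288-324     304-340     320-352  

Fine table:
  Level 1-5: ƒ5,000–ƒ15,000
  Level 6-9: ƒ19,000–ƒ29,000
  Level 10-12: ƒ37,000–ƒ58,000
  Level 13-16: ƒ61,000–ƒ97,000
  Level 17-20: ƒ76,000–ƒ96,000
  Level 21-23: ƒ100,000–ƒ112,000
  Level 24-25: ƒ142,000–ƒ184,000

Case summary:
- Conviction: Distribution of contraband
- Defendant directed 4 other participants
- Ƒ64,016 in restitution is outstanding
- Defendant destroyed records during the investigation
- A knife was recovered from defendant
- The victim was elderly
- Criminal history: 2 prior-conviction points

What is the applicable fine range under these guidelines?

Base offense level for distribution of contraband: 2.
§1 applies: 2 + 3 = 5.
§2 applies (level before this adjustment is 5 < 21, so +1): 5 + 1 = 6.
§3 does not apply.
§4 does not apply.
§5 applies: 6 + 1 = 7.
§6 applies: 7 + 2 = 9.
§7 applies: 9 + 3 = 12.
Final offense level: 12.
Level 12 falls in the 10-12 band.
Fine table: Level 10-12 → ƒ37,000–ƒ58,000.

ƒ37,000–ƒ58,000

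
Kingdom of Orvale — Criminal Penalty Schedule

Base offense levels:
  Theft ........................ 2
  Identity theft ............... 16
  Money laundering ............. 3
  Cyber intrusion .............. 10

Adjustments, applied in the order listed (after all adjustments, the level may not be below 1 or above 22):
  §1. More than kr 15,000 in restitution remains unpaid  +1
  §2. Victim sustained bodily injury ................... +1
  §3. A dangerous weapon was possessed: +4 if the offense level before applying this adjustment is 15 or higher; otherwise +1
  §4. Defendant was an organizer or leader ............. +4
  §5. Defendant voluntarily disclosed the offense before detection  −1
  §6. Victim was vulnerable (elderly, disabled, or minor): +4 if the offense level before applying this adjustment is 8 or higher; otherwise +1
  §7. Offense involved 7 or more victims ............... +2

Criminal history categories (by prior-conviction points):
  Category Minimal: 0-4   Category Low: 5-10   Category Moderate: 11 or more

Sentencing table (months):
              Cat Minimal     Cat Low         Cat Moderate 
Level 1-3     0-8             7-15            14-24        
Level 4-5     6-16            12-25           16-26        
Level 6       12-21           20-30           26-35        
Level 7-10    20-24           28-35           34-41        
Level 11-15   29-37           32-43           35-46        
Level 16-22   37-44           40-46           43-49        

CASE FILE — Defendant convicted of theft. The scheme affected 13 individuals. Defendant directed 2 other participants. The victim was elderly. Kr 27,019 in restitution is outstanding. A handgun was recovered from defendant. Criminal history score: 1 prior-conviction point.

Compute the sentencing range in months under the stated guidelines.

29-37 months

Base offense level for theft: 2.
§1 applies: 2 + 1 = 3.
§2 does not apply.
§3 applies (level before this adjustment is 3 < 15, so +1): 3 + 1 = 4.
§4 applies: 4 + 4 = 8.
§5 does not apply.
§6 applies (level before this adjustment is 8 ≥ 8, so +4): 8 + 4 = 12.
§7 applies: 12 + 2 = 14.
Final offense level: 14.
Criminal history: 1 prior point → Category Minimal (0-4).
Level 14 falls in the 11-15 band.
Grid: Level 11-15 × Category Minimal = 29-37 months.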